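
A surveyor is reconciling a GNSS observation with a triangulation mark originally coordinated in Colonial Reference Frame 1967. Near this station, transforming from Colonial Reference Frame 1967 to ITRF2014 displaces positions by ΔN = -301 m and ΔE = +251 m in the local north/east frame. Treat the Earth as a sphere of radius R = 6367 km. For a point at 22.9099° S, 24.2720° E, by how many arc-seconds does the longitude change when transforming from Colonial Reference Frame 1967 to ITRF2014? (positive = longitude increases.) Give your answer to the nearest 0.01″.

At latitude -22.9099°, cos φ = 0.921118.
One radian of longitude at latitude φ spans R cos φ, so Δλ = ΔE / (R cos φ) = 251.0 / (6367000 × 0.921118) = 4.2798e-05 rad = 8.828″.

Δλ = 8.83″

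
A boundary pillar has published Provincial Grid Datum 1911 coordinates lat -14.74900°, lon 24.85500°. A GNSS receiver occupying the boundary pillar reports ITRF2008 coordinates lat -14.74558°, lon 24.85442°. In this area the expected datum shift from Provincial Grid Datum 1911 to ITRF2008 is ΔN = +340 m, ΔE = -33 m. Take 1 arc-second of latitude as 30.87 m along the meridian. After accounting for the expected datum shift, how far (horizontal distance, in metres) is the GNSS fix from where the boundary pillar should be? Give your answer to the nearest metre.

50 m

Observed coordinate differences: Δφ = +0.00342°, Δλ = -0.00058°.
Converting to metres (1° lat = 111132 m, cos φ = 0.967050): observed ΔN = 380.1 m, observed ΔE = -62.3 m.
Subtracting the expected shift leaves a residual of 380.1 − (340) = 40.1 m north and -62.3 − (-33) = -29.3 m east.
Residual distance = √(40.1² + (-29.3)²) = 49.7 m.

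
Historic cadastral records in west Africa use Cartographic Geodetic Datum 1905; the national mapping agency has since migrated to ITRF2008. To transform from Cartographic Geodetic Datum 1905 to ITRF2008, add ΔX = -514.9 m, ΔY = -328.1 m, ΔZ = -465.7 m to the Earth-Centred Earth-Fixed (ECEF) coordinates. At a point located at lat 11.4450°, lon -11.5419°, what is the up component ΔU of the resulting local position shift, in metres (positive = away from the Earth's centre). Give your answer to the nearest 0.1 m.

At φ = 11.4450°, λ = -11.5419°: sin φ = 0.198427, cos φ = 0.980116, sin λ = -0.200084, cos λ = 0.979779.
ΔU = cos φ cos λ·ΔX + cos φ sin λ·ΔY + sin φ·ΔZ = (0.980116)(0.979779)(-514.9) + (0.980116)(-0.200084)(-328.1) + (0.198427)(-465.7) = -522.52 m.

ΔU = -522.5 m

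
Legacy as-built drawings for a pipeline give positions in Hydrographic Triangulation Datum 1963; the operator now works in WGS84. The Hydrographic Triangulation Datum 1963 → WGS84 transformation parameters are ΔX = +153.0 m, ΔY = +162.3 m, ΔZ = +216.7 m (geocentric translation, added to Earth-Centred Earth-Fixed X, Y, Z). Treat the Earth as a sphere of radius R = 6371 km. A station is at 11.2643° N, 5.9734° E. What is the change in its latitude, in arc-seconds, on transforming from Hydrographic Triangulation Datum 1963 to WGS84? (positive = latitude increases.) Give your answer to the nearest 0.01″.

Δφ = 5.81″

sin φ = 0.195335, cos φ = 0.980737, sin λ = 0.104067, cos λ = 0.994570.
North component: ΔN = −sin φ cos λ·ΔX − sin φ sin λ·ΔY + cos φ·ΔZ = −(0.195335)(0.994570)(153.0) − (0.195335)(0.104067)(162.3) + (0.980737)(216.7) = 179.50 m.
1° of latitude spans πR/180 = 111195 m, so Δφ = 179.50 / 111195 × 3600 = 5.811″.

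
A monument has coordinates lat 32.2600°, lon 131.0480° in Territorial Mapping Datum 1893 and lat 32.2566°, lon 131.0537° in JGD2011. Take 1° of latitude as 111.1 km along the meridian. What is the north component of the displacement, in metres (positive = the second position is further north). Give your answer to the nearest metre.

ΔN = -378 m

Δφ = 32.2566° − 32.2600° = -0.0034°; Δλ = 131.0537° − 131.0480° = +0.0057°.
ΔN = Δφ × 111100 = -377.7 m; ΔE = Δλ × 111100 × cos(32.2600°) = +0.0057 × 111100 × 0.845635 = 535.5 m.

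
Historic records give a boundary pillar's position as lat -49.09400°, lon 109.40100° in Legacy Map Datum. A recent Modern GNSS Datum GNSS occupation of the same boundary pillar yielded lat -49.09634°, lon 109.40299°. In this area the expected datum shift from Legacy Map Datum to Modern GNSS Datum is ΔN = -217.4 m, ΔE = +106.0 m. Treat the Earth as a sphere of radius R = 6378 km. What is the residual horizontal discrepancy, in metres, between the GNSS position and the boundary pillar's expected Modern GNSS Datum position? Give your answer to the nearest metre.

Observed coordinate differences: Δφ = -0.00234°, Δλ = +0.00199°.
Converting to metres (1° lat = 111317 m, cos φ = 0.654820): observed ΔN = -260.5 m, observed ΔE = 145.1 m.
Subtracting the expected shift leaves a residual of -260.5 − (-217.4) = -43.1 m north and 145.1 − (106.0) = 39.1 m east.
Residual distance = √((-43.1)² + 39.1²) = 58.2 m.

58 m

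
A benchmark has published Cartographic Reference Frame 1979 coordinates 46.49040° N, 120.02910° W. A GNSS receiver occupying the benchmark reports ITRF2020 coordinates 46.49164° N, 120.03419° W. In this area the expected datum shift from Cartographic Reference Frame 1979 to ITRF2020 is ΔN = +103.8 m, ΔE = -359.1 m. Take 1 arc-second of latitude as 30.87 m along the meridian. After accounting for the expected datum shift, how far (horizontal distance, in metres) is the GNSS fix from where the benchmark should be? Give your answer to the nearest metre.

Observed coordinate differences: Δφ = +0.00124°, Δλ = -0.00509°.
Converting to metres (1° lat = 111132 m, cos φ = 0.688476): observed ΔN = 137.8 m, observed ΔE = -389.4 m.
Subtracting the expected shift leaves a residual of 137.8 − (103.8) = 34.0 m north and -389.4 − (-359.1) = -30.3 m east.
Residual distance = √(34.0² + (-30.3)²) = 45.6 m.

46 m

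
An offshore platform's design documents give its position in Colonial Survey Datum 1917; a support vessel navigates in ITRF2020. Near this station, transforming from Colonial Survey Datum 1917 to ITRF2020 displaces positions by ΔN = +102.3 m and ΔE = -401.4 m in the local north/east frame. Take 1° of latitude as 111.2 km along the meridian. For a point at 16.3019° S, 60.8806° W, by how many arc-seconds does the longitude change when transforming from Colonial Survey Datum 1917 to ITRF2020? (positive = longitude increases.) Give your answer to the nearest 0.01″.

At latitude -16.3019°, cos φ = 0.959796.
1° of longitude at this latitude = 111.2 × cos φ = 106.73 km, so Δλ = -401.4 / 106729.3 = -0.0037609° = -13.539″.

Δλ = -13.54″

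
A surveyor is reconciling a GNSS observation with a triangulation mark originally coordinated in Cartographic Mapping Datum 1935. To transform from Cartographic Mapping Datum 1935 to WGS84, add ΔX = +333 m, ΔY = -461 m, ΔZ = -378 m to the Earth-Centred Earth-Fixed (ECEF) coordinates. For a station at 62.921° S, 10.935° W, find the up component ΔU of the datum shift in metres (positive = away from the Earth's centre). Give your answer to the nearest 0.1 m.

The local up (radial) axis is (cos φ cos λ, cos φ sin λ, sin φ), giving ΔU = 148.835 + 39.809 + 336.564 = 525.21 m.

ΔU = 525.2 m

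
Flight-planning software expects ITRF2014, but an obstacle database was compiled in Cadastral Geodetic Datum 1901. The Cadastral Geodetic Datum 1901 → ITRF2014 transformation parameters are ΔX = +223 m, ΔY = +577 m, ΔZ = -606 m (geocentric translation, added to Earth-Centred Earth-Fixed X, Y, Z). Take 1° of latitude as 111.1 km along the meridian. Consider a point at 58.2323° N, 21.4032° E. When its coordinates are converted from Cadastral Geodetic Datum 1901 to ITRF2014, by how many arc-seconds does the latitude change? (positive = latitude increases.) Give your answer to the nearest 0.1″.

sin φ = 0.850190, cos φ = 0.526477, sin λ = 0.364929, cos λ = 0.931035.
North component: ΔN = −sin φ cos λ·ΔX − sin φ sin λ·ΔY + cos φ·ΔZ = −(0.850190)(0.931035)(223) − (0.850190)(0.364929)(577) + (0.526477)(-606) = -674.58 m.
1° of latitude spans 111100 m, so Δφ = -674.58 / 111100 × 3600 = -21.859″.

Δφ = -21.9″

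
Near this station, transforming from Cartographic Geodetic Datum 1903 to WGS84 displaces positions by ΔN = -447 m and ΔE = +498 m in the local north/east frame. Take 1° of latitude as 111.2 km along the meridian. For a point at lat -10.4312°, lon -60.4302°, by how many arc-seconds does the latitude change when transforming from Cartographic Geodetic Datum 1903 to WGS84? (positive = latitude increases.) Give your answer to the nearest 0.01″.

Δφ = -14.47″

1° of latitude = 111.2 km, so Δφ = -447.0 / 111200 = -0.0040198° = -14.471″.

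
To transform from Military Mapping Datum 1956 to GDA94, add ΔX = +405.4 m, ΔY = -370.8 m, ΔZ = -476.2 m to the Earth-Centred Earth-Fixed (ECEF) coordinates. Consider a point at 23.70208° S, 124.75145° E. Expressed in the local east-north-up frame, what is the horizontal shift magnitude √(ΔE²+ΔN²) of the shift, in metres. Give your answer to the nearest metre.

663 m

At φ = -23.70208°, λ = 124.75145°: sin φ = -0.401981, cos φ = 0.915648, sin λ = 0.821633, cos λ = -0.570018.
ΔE = −sin λ·ΔX + cos λ·ΔY = −(0.821633)·(405.4) + (-0.570018)·(-370.8) = -121.73 m.
ΔN = −sin φ cos λ·ΔX − sin φ sin λ·ΔY + cos φ·ΔZ = −(-0.401981)(-0.570018)(405.4) − (-0.401981)(0.821633)(-370.8) + (0.915648)(-476.2) = -651.39 m.
Horizontal magnitude = √(ΔE² + ΔN²) = √((-121.73)² + (-651.39)²) = 662.67 m.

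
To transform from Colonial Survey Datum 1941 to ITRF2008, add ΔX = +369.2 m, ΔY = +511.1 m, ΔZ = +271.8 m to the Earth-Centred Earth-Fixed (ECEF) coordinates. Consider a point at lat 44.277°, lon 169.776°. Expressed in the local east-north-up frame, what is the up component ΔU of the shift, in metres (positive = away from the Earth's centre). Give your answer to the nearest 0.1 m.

ΔU = -5.4 m

The local up (radial) axis is (cos φ cos λ, cos φ sin λ, sin φ), giving ΔU = -260.140 + 64.952 + 189.751 = -5.44 m.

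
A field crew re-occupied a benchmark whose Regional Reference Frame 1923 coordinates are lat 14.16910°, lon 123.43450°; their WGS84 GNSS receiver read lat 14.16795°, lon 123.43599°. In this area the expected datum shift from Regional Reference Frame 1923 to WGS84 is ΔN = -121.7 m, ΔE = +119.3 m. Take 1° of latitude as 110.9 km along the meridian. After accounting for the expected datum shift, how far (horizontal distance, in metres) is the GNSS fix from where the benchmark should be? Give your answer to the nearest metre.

Observed coordinate differences: Δφ = -0.00115°, Δλ = +0.00149°.
Converting to metres (1° lat = 110900 m, cos φ = 0.969578): observed ΔN = -127.5 m, observed ΔE = 160.2 m.
Subtracting the expected shift leaves a residual of -127.5 − (-121.7) = -5.8 m north and 160.2 − (119.3) = 40.9 m east.
Residual distance = √((-5.8)² + 40.9²) = 41.3 m.

41 m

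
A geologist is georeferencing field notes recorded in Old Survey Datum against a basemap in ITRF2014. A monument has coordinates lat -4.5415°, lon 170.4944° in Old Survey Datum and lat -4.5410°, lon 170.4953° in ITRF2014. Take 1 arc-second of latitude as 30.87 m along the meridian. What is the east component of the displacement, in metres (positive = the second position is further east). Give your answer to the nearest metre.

ΔE = 100 m

Δφ = -4.5410° − -4.5415° = +0.0005°; Δλ = 170.4953° − 170.4944° = +0.0009°.
1° of latitude = 3600 × 30.87 = 111132 m.
ΔN = Δφ × 111132 = 55.6 m; ΔE = Δλ × 111132 × cos(-4.5415°) = +0.0009 × 111132 × 0.996860 = 99.7 m.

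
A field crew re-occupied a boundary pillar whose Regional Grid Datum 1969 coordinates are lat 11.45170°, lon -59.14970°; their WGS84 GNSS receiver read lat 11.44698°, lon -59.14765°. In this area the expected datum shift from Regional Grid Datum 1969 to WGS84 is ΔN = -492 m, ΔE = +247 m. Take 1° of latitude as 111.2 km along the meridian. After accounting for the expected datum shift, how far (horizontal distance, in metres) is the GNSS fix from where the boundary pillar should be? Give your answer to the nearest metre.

Observed coordinate differences: Δφ = -0.00472°, Δλ = +0.00205°.
Converting to metres (1° lat = 111200 m, cos φ = 0.980092): observed ΔN = -524.9 m, observed ΔE = 223.4 m.
Subtracting the expected shift leaves a residual of -524.9 − (-492) = -32.9 m north and 223.4 − (247) = -23.6 m east.
Residual distance = √((-32.9)² + (-23.6)²) = 40.4 m.

40 m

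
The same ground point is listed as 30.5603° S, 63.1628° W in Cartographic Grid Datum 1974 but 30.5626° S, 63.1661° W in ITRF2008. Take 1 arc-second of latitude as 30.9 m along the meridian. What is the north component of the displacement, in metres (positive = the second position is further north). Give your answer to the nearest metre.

Δφ = -30.5626° − -30.5603° = -0.0023°; Δλ = -63.1661° − -63.1628° = -0.0033°.
1° of latitude = 3600 × 30.90 = 111240 m.
ΔN = Δφ × 111240 = -255.9 m; ΔE = Δλ × 111240 × cos(-30.5603°) = -0.0033 × 111240 × 0.861095 = -316.1 m.

ΔN = -256 m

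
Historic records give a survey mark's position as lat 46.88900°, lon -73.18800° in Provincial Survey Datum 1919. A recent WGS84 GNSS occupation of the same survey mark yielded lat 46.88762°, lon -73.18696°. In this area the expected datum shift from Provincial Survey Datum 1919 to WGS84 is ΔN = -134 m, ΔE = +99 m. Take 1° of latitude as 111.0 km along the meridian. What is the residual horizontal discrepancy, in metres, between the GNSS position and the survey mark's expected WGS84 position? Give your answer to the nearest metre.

Observed coordinate differences: Δφ = -0.00138°, Δλ = +0.00104°.
Converting to metres (1° lat = 111000 m, cos φ = 0.683414): observed ΔN = -153.2 m, observed ΔE = 78.9 m.
Subtracting the expected shift leaves a residual of -153.2 − (-134) = -19.2 m north and 78.9 − (99) = -20.1 m east.
Residual distance = √((-19.2)² + (-20.1)²) = 27.8 m.

28 m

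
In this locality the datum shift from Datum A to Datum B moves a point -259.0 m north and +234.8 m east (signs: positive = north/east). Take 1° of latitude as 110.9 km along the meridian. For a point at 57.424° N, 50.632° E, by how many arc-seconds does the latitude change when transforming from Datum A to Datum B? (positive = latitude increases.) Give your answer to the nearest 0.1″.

Δφ = -8.4″

1° of latitude = 110.9 km, so Δφ = -259.0 / 110900 = -0.0023354° = -8.408″.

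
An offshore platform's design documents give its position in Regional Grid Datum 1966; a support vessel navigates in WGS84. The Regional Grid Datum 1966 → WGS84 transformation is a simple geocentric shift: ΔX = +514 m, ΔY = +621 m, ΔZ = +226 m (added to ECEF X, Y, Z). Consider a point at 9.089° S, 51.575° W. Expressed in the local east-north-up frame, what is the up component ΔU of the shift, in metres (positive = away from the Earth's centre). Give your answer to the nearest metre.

At φ = -9.089°, λ = -51.575°: sin φ = -0.157968, cos φ = 0.987444, sin λ = -0.783422, cos λ = 0.621490.
ΔU = cos φ cos λ·ΔX + cos φ sin λ·ΔY + sin φ·ΔZ = (0.987444)(0.621490)(514) + (0.987444)(-0.783422)(621) + (-0.157968)(226) = -200.66 m.

ΔU = -201 m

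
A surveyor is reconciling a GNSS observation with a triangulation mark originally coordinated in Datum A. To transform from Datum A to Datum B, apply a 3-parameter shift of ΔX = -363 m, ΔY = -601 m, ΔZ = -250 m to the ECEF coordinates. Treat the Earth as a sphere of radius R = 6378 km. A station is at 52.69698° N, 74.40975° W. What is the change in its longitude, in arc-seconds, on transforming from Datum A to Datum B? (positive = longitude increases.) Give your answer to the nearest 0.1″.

Δλ = -27.3″

sin φ = 0.795442, cos φ = 0.606030, sin λ = -0.963208, cos λ = 0.268756.
East component: ΔE = −sin λ·ΔX + cos λ·ΔY = −(-0.963208)(-363) + (0.268756)(-601) = -511.17 m.
1° of latitude spans πR/180 = 111317 m; at latitude φ, 1° of longitude spans that × cos φ = 67461.5 m, so Δλ = -511.17 / 67461.5 × 3600 = -27.278″.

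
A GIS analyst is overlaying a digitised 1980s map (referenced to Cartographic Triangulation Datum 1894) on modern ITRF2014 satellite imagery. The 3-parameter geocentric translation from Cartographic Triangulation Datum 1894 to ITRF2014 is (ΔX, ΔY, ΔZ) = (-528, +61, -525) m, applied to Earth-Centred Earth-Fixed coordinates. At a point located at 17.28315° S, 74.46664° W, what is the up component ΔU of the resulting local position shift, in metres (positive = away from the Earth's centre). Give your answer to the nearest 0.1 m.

ΔU = -35.2 m

At φ = -17.28315°, λ = -74.46664°: sin φ = -0.297094, cos φ = 0.954848, sin λ = -0.963475, cos λ = 0.267799.
ΔU = cos φ cos λ·ΔX + cos φ sin λ·ΔY + sin φ·ΔZ = (0.954848)(0.267799)(-528) + (0.954848)(-0.963475)(61) + (-0.297094)(-525) = -35.16 m.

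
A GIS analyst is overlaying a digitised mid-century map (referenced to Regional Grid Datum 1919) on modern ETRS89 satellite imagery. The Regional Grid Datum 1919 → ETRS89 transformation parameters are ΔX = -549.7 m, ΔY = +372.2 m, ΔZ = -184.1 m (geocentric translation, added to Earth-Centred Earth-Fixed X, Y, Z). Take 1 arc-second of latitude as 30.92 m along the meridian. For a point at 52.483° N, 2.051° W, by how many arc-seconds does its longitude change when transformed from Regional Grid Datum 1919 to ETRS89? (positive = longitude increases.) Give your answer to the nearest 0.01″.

Δλ = 18.71″

sin φ = 0.793173, cos φ = 0.608997, sin λ = -0.035789, cos λ = 0.999359.
East component: ΔE = −sin λ·ΔX + cos λ·ΔY = −(-0.035789)(-549.7) + (0.999359)(372.2) = 352.29 m.
1° of latitude spans 3600 × 30.92 = 111312 m; at latitude φ, 1° of longitude spans that × cos φ = 67788.7 m, so Δλ = 352.29 / 67788.7 × 3600 = 18.709″.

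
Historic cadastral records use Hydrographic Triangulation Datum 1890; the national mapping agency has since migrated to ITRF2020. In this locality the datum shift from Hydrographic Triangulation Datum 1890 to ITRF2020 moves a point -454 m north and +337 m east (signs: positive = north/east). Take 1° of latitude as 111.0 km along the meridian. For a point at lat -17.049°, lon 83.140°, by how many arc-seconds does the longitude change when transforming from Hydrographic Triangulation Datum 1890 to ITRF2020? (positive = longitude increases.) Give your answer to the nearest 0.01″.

Δλ = 11.43″

At latitude -17.049°, cos φ = 0.956054.
1° of longitude at this latitude = 111.0 × cos φ = 106.12 km, so Δλ = 337.0 / 106122.0 = 0.0031756° = 11.432″.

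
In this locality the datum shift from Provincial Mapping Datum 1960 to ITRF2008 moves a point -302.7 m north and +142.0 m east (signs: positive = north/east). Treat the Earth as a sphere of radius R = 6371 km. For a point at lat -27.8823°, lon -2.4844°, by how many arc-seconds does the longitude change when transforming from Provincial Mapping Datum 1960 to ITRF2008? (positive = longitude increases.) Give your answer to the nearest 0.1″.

Δλ = 5.2″

At latitude -27.8823°, cos φ = 0.883910.
One radian of longitude at latitude φ spans R cos φ, so Δλ = ΔE / (R cos φ) = 142.0 / (6371000 × 0.883910) = 2.5216e-05 rad = 5.201″.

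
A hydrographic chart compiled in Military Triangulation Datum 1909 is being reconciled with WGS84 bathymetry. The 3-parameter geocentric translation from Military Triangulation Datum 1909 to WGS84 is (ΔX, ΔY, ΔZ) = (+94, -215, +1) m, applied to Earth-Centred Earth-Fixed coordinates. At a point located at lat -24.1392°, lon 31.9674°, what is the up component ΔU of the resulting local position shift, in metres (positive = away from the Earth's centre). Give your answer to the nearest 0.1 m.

The local up (radial) axis is (cos φ cos λ, cos φ sin λ, sin φ), giving ΔU = 72.772 − 103.875 − 0.409 = -31.51 m.

ΔU = -31.5 m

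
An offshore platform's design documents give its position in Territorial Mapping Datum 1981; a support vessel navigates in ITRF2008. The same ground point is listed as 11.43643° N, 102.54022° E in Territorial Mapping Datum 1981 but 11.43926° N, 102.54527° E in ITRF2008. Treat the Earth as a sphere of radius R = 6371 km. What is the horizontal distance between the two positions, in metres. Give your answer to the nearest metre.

Δφ = 11.43926° − 11.43643° = +0.00283°; Δλ = 102.54527° − 102.54022° = +0.00505°.
1° along a meridian = πR/180 = 111195 m.
ΔN = Δφ × 111195 = 314.7 m; ΔE = Δλ × 111195 × cos(11.43643°) = +0.00505 × 111195 × 0.980145 = 550.4 m.
Distance = √(ΔE² + ΔN²) = √(550.4² + 314.7²) = 634.0 m.

634 m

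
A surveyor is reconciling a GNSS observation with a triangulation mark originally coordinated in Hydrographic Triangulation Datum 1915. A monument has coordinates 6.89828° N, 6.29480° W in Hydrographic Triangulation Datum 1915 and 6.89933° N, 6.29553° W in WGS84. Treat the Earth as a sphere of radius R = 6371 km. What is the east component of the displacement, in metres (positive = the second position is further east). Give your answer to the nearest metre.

ΔE = -81 m

Δφ = 6.89933° − 6.89828° = +0.00105°; Δλ = -6.29553° − -6.29480° = -0.00073°.
1° along a meridian = πR/180 = 111195 m.
ΔN = Δφ × 111195 = 116.8 m; ΔE = Δλ × 111195 × cos(6.89828°) = -0.00073 × 111195 × 0.992761 = -80.6 m.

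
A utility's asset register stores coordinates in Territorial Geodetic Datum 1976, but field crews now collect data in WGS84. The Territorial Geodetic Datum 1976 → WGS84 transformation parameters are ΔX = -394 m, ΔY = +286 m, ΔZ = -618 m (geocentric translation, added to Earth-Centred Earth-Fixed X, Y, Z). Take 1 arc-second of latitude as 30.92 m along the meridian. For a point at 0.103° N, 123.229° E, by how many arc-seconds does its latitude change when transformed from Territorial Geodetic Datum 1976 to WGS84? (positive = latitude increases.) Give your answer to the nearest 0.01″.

Δφ = -20.01″

sin φ = 0.001798, cos φ = 0.999998, sin λ = 0.836487, cos λ = -0.547987.
North component: ΔN = −sin φ cos λ·ΔX − sin φ sin λ·ΔY + cos φ·ΔZ = −(0.001798)(-0.547987)(-394) − (0.001798)(0.836487)(286) + (0.999998)(-618) = -618.82 m.
1° of latitude spans 3600 × 30.92 = 111312 m, so Δφ = -618.82 / 111312 × 3600 = -20.013″.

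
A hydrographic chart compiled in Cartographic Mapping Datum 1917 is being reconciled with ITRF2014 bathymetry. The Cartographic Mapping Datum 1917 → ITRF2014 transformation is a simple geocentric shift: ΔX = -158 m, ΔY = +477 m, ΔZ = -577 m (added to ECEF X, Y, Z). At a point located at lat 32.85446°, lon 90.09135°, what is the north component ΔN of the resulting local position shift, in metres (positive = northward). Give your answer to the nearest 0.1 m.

At φ = 32.85446°, λ = 90.09135°: sin φ = 0.542507, cos φ = 0.840051, sin λ = 0.999999, cos λ = -0.001594.
ΔN = −sin φ cos λ·ΔX − sin φ sin λ·ΔY + cos φ·ΔZ = −(0.542507)(-0.001594)(-158) − (0.542507)(0.999999)(477) + (0.840051)(-577) = -743.62 m.

ΔN = -743.6 m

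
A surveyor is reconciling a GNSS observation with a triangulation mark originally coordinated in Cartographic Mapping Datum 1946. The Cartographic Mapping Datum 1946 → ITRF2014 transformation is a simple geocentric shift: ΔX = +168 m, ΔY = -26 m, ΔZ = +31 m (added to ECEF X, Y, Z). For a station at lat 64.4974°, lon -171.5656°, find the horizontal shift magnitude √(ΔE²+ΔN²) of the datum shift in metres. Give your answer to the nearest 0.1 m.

The local east axis at (φ, λ) is (−sin λ, cos λ, 0), so ΔE = −sin(-171.5656°)·168 + cos(-171.5656°)·(-26) = 50.36 m.
The local north axis is (−sin φ cos λ, −sin φ sin λ, cos φ), giving ΔN = 149.991 − 3.442 + 13.347 = 159.90 m.
Horizontal magnitude = √(ΔE² + ΔN²) = √(50.36² + 159.90²) = 167.64 m.

167.6 m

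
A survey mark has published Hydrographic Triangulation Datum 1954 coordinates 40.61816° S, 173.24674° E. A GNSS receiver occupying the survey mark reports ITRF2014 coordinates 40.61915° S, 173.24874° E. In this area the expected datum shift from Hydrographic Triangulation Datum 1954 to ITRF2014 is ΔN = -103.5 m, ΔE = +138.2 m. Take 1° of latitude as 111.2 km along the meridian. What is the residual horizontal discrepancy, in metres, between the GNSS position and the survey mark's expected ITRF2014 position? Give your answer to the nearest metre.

Observed coordinate differences: Δφ = -0.00099°, Δλ = +0.00200°.
Converting to metres (1° lat = 111200 m, cos φ = 0.759065): observed ΔN = -110.1 m, observed ΔE = 168.8 m.
Subtracting the expected shift leaves a residual of -110.1 − (-103.5) = -6.6 m north and 168.8 − (138.2) = 30.6 m east.
Residual distance = √((-6.6)² + 30.6²) = 31.3 m.

31 m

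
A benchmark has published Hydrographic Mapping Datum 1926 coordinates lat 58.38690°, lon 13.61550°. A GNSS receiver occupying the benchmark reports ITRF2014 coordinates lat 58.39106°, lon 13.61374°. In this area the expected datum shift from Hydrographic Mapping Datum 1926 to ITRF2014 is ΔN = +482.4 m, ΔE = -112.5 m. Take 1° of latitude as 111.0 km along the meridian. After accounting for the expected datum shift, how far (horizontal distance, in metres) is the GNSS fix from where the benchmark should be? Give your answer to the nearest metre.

Observed coordinate differences: Δφ = +0.00416°, Δλ = -0.00176°.
Converting to metres (1° lat = 111000 m, cos φ = 0.524181): observed ΔN = 461.8 m, observed ΔE = -102.4 m.
Subtracting the expected shift leaves a residual of 461.8 − (482.4) = -20.6 m north and -102.4 − (-112.5) = 10.1 m east.
Residual distance = √((-20.6)² + 10.1²) = 23.0 m.

23 m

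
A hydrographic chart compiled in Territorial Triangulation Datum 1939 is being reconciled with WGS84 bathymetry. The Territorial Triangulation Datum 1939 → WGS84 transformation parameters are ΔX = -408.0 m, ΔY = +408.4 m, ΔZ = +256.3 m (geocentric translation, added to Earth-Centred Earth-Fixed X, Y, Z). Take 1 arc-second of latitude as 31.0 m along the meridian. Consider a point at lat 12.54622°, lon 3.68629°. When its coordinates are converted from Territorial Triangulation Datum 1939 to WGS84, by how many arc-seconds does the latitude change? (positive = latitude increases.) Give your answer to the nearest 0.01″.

Δφ = 10.74″

sin φ = 0.217227, cos φ = 0.976121, sin λ = 0.064294, cos λ = 0.997931.
North component: ΔN = −sin φ cos λ·ΔX − sin φ sin λ·ΔY + cos φ·ΔZ = −(0.217227)(0.997931)(-408.0) − (0.217227)(0.064294)(408.4) + (0.976121)(256.3) = 332.92 m.
1° of latitude spans 3600 × 31.00 = 111600 m, so Δφ = 332.92 / 111600 × 3600 = 10.739″.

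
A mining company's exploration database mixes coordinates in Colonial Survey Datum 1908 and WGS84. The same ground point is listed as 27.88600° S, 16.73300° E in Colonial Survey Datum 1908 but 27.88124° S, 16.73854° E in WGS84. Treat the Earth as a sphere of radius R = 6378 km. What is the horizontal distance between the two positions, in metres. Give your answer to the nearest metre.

Δφ = -27.88124° − -27.88600° = +0.00476°; Δλ = 16.73854° − 16.73300° = +0.00554°.
1° along a meridian = πR/180 = 111317 m.
ΔN = Δφ × 111317 = 529.9 m; ΔE = Δλ × 111317 × cos(-27.88600°) = +0.00554 × 111317 × 0.883880 = 545.1 m.
Distance = √(ΔE² + ΔN²) = √(545.1² + 529.9²) = 760.2 m.

760 m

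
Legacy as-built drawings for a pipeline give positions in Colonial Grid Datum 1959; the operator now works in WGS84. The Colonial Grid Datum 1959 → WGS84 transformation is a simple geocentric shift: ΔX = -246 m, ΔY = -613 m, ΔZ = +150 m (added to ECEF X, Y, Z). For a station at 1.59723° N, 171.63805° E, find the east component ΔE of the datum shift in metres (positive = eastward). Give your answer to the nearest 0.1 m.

ΔE = 642.3 m

The local east axis at (φ, λ) is (−sin λ, cos λ, 0), so ΔE = −sin(171.63805°)·(-246) + cos(171.63805°)·(-613) = 642.26 m.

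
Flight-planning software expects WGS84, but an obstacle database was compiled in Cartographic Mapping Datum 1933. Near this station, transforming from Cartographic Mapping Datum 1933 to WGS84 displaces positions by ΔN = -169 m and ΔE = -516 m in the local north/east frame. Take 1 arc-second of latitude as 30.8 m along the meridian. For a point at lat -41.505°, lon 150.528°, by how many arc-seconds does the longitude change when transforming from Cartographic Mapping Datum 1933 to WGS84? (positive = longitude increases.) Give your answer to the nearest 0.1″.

Δλ = -22.4″

At latitude -41.505°, cos φ = 0.748898.
1″ of longitude at this latitude = 30.80 × cos φ = 23.0661 m, so Δλ = -516.0 / 23.0661 = -22.371″.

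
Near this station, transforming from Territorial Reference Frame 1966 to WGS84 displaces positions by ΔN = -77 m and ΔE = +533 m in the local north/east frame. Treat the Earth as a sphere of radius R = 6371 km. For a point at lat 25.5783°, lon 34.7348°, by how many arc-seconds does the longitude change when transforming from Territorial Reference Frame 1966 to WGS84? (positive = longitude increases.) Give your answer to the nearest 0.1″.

Δλ = 19.1″

At latitude 25.5783°, cos φ = 0.901996.
One radian of longitude at latitude φ spans R cos φ, so Δλ = ΔE / (R cos φ) = 533.0 / (6371000 × 0.901996) = 9.2750e-05 rad = 19.131″.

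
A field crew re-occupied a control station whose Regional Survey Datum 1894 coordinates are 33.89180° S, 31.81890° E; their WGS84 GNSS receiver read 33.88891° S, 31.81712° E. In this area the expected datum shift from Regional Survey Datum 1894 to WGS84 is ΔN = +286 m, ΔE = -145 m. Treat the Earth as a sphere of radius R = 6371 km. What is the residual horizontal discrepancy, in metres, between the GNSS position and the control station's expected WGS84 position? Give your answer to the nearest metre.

Observed coordinate differences: Δφ = +0.00289°, Δλ = -0.00178°.
Converting to metres (1° lat = 111195 m, cos φ = 0.830092): observed ΔN = 321.4 m, observed ΔE = -164.3 m.
Subtracting the expected shift leaves a residual of 321.4 − (286) = 35.4 m north and -164.3 − (-145) = -19.3 m east.
Residual distance = √(35.4² + (-19.3)²) = 40.3 m.

40 m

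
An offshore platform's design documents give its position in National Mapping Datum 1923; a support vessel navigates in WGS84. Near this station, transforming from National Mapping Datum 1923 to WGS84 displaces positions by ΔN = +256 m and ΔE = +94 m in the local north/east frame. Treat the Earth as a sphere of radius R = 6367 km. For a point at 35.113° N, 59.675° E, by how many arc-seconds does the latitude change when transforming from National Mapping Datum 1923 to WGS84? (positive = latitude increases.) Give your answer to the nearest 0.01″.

Δφ = 8.29″

On a sphere of radius R, 1 rad of latitude = R, so Δφ = ΔN / R = 256.0 / 6367000 = 4.0207e-05 rad = 8.293″.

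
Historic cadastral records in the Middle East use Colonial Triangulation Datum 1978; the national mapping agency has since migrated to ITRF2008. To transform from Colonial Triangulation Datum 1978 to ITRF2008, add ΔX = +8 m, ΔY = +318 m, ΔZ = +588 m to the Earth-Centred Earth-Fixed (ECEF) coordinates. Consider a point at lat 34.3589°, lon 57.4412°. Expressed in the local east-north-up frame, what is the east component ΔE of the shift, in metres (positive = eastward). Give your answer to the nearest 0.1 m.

The local east axis at (φ, λ) is (−sin λ, cos λ, 0), so ΔE = −sin(57.4412°)·8 + cos(57.4412°)·318 = 164.39 m.

ΔE = 164.4 m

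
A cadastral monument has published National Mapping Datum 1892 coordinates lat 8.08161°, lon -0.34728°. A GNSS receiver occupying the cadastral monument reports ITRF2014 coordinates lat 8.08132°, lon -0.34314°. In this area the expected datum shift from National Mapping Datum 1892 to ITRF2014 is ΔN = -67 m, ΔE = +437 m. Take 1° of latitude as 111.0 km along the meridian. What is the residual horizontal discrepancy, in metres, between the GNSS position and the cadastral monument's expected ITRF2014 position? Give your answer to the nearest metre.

Observed coordinate differences: Δφ = -0.00029°, Δλ = +0.00414°.
Converting to metres (1° lat = 111000 m, cos φ = 0.990069): observed ΔN = -32.2 m, observed ΔE = 455.0 m.
Subtracting the expected shift leaves a residual of -32.2 − (-67) = 34.8 m north and 455.0 − (437) = 18.0 m east.
Residual distance = √(34.8² + 18.0²) = 39.2 m.

39 m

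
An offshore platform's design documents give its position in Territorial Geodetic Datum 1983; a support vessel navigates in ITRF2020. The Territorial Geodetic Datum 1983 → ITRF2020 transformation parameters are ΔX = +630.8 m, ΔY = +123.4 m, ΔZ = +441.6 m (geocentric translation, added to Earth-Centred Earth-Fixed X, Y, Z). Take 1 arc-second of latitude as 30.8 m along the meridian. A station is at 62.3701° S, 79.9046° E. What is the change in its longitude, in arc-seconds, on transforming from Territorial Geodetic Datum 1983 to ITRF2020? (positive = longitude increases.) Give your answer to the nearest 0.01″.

sin φ = -0.885962, cos φ = 0.463758, sin λ = 0.984517, cos λ = 0.175288.
East component: ΔE = −sin λ·ΔX + cos λ·ΔY = −(0.984517)(630.8) + (0.175288)(123.4) = -599.40 m.
1° of latitude spans 3600 × 30.80 = 110880 m; at latitude φ, 1° of longitude spans that × cos φ = 51421.5 m, so Δλ = -599.40 / 51421.5 × 3600 = -41.964″.

Δλ = -41.96″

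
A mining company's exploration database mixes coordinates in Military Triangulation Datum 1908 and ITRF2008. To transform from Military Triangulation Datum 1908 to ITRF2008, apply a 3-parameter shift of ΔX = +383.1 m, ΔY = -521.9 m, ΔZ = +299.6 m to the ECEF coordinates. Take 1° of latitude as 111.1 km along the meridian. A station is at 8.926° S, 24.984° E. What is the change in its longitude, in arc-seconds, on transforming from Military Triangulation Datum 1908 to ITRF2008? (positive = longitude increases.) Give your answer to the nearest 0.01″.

sin φ = -0.155159, cos φ = 0.987890, sin λ = 0.422365, cos λ = 0.906426.
East component: ΔE = −sin λ·ΔX + cos λ·ΔY = −(0.422365)(383.1) + (0.906426)(-521.9) = -634.87 m.
1° of latitude spans 111100 m; at latitude φ, 1° of longitude spans that × cos φ = 109754.5 m, so Δλ = -634.87 / 109754.5 × 3600 = -20.824″.

Δλ = -20.82″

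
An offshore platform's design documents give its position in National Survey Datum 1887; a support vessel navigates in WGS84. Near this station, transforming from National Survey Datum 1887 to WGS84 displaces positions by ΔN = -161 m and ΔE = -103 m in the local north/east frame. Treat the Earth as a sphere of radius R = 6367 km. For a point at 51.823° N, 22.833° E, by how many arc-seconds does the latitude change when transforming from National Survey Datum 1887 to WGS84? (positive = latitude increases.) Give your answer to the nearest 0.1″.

Δφ = -5.2″

On a sphere of radius R, 1 rad of latitude = R, so Δφ = ΔN / R = -161.0 / 6367000 = -2.5287e-05 rad = -5.216″.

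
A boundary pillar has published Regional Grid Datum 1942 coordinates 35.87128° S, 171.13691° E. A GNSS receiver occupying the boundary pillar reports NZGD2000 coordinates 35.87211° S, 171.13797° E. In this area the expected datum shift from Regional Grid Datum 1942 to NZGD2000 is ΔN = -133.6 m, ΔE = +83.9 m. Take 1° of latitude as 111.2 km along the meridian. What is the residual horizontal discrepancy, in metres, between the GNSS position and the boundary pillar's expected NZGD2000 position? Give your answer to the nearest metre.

Observed coordinate differences: Δφ = -0.00083°, Δλ = +0.00106°.
Converting to metres (1° lat = 111200 m, cos φ = 0.810335): observed ΔN = -92.3 m, observed ΔE = 95.5 m.
Subtracting the expected shift leaves a residual of -92.3 − (-133.6) = 41.3 m north and 95.5 − (83.9) = 11.6 m east.
Residual distance = √(41.3² + 11.6²) = 42.9 m.

43 m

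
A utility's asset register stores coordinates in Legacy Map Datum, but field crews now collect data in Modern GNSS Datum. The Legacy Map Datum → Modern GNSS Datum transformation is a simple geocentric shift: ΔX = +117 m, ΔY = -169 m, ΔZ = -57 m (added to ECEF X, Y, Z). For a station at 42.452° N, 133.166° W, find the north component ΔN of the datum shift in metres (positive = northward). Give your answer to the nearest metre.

ΔN = -71 m

At φ = 42.452°, λ = -133.166°: sin φ = 0.674972, cos φ = 0.737843, sin λ = -0.729375, cos λ = -0.684114.
ΔN = −sin φ cos λ·ΔX − sin φ sin λ·ΔY + cos φ·ΔZ = −(0.674972)(-0.684114)(117) − (0.674972)(-0.729375)(-169) + (0.737843)(-57) = -71.23 m.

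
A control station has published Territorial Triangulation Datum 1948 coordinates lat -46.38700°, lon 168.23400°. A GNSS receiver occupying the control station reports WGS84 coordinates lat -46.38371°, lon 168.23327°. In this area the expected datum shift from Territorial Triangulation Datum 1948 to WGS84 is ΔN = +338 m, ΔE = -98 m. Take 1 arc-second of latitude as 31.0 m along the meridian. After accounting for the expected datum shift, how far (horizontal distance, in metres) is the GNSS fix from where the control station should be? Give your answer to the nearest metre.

51 m

Observed coordinate differences: Δφ = +0.00329°, Δλ = -0.00073°.
Converting to metres (1° lat = 111600 m, cos φ = 0.689784): observed ΔN = 367.2 m, observed ΔE = -56.2 m.
Subtracting the expected shift leaves a residual of 367.2 − (338) = 29.2 m north and -56.2 − (-98) = 41.8 m east.
Residual distance = √(29.2² + 41.8²) = 51.0 m.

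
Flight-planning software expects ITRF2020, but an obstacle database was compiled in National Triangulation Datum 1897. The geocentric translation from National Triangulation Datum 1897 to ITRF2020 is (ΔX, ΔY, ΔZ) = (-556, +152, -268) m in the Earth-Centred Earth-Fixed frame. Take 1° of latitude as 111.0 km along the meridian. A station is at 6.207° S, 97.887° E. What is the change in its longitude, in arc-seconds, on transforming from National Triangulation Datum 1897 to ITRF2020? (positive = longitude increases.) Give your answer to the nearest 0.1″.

sin φ = -0.108121, cos φ = 0.994138, sin λ = 0.990541, cos λ = -0.137220.
East component: ΔE = −sin λ·ΔX + cos λ·ΔY = −(0.990541)(-556) + (-0.137220)(152) = 529.88 m.
1° of latitude spans 111000 m; at latitude φ, 1° of longitude spans that × cos φ = 110349.3 m, so Δλ = 529.88 / 110349.3 × 3600 = 17.287″.

Δλ = 17.3″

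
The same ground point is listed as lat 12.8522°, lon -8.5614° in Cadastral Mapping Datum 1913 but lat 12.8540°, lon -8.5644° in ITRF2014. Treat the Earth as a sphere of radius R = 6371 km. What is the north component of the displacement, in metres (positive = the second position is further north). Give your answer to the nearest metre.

ΔN = 200 m

Δφ = 12.8540° − 12.8522° = +0.0018°; Δλ = -8.5644° − -8.5614° = -0.0030°.
1° along a meridian = πR/180 = 111195 m.
ΔN = Δφ × 111195 = 200.2 m; ΔE = Δλ × 111195 × cos(12.8522°) = -0.0030 × 111195 × 0.974947 = -325.2 m.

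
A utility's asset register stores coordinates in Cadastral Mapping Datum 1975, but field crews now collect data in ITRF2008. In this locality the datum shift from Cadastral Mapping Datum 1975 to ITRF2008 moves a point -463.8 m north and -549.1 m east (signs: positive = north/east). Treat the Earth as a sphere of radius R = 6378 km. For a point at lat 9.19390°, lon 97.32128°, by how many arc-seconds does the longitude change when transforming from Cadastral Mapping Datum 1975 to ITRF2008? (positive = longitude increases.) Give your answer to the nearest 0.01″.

At latitude 9.19390°, cos φ = 0.987153.
One radian of longitude at latitude φ spans R cos φ, so Δλ = ΔE / (R cos φ) = -549.1 / (6378000 × 0.987153) = -8.7213e-05 rad = -17.989″.

Δλ = -17.99″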